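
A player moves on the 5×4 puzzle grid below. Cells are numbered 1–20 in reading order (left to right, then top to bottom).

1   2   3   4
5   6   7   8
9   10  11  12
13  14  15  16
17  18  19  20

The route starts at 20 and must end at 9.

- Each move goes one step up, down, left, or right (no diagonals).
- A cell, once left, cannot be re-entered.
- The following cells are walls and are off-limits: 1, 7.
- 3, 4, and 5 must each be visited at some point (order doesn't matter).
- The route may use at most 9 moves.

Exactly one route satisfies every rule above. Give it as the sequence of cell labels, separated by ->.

20 -> 16 -> 12 -> 8 -> 4 -> 3 -> 2 -> 6 -> 5 -> 9

The 9-move cap with required stops at 3, 4, 5 leaves no slack for detours.
Route from 20: up 4 to 4, left 2 to 2, down 1 to 6, left 1 to 5, down 1 to 9 — 9 moves in all.
Check: all required cells visited; 9 ≤ 9 moves.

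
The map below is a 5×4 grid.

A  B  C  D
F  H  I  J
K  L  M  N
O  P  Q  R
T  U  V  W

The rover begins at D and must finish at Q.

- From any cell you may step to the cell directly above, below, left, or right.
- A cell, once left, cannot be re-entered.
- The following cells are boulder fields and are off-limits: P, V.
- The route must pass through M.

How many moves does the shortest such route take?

4

Any route passes through M somewhere between D and Q. Summing Manhattan distances along the two legs (D → M → Q) gives a lower bound of 3 + 1 = 4 moves.
A route of 4 moves achieves this: D → J → N → M → Q.
Since 4 matches the lower bound, it is optimal.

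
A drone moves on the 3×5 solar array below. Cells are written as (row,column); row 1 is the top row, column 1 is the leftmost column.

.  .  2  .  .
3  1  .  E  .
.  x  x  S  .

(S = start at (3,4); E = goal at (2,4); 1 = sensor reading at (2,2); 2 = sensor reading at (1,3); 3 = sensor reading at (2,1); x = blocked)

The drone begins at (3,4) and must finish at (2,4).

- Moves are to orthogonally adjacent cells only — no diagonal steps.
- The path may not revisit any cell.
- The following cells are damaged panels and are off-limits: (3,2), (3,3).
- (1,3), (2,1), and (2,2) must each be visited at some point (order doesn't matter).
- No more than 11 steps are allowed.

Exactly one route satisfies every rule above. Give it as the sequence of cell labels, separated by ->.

Any route must reach (1,3), (2,1), and (2,2) and still end at (2,4) within 11 moves, so the order of the required stops is forced.
Route from (3,4): right 1 to (3,5), up 2 to (1,5), left 4 to (1,1), down 1 to (2,1), right 3 to (2,4) — 11 moves in all.
Check: all required cells visited; 11 ≤ 11 moves.

(3,4) -> (3,5) -> (2,5) -> (1,5) -> (1,4) -> (1,3) -> (1,2) -> (1,1) -> (2,1) -> (2,2) -> (2,3) -> (2,4)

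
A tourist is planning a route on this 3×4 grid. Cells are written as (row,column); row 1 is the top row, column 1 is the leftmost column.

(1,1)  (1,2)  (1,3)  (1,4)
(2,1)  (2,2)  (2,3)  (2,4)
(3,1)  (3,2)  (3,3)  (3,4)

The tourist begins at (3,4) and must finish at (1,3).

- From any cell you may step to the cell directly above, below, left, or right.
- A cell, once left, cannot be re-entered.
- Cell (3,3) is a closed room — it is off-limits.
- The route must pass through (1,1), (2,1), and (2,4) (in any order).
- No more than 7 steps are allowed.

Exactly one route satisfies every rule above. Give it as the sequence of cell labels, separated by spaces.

(3,4) (2,4) (2,3) (2,2) (2,1) (1,1) (1,2) (1,3)

The budget equals the shortest possible length, so every move has to be on a shortest route through the required cells.
Route from (3,4): up 1 to (2,4), left 3 to (2,1), up 1 to (1,1), right 2 to (1,3) — 7 moves in all.
Check: all required cells visited; 7 ≤ 7 moves.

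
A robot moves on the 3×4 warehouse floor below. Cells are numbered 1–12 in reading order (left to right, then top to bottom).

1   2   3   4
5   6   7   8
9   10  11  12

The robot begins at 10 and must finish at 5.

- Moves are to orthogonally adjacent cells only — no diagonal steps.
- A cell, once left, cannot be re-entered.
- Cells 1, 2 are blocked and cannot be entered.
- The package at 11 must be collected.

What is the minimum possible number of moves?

Any route passes through 11 somewhere between 10 and 5. Summing Manhattan distances along the two legs (10 → 11 → 5) gives a lower bound of 1 + 3 = 4 moves.
A route of 4 moves achieves this: 10 → 11 → 7 → 6 → 5.
Since 4 matches the lower bound, it is optimal.

4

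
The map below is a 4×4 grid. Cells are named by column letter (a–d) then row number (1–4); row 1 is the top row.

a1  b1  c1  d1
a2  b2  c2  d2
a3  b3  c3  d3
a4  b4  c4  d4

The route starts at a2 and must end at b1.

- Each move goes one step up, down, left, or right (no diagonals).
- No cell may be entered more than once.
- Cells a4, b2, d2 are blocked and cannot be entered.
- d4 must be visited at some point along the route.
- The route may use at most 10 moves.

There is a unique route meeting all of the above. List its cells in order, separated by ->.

The 10-move cap with required stops at d4 leaves no slack for detours.
Route from a2: down to a3, right to b3, down to b4, 2× right (reaching d4), up to d3, left to c3, 2× up (reaching c1), left to b1 — 10 moves in all.
Check: all required cells visited; 10 ≤ 10 moves.

a2 -> a3 -> b3 -> b4 -> c4 -> d4 -> d3 -> c3 -> c2 -> c1 -> b1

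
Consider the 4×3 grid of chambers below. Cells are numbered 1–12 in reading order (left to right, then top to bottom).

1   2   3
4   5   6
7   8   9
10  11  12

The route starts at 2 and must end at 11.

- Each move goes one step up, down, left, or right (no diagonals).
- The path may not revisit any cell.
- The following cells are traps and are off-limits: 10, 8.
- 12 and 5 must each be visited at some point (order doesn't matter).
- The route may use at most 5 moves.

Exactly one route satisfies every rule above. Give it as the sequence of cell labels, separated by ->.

Any route must reach 12 and 5 and still end at 11 within 5 moves, so the order of the required stops is forced.
Route from 2: down 1 to 5, right 1 to 6, down 2 to 12, left 1 to 11 — 5 moves in all.
Check: all required cells visited; 5 ≤ 5 moves.

2 -> 5 -> 6 -> 9 -> 12 -> 11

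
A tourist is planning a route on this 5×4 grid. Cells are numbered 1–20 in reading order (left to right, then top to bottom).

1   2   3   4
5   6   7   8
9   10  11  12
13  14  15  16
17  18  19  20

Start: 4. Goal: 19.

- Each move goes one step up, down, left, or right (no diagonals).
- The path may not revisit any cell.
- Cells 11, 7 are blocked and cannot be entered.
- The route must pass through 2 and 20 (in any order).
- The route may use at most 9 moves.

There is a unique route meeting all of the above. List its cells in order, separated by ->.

The 9-move cap with required stops at 2, 20 leaves no slack for detours.
Route from 4: 2× left (reaching 2), 3× down (reaching 14), 2× right (reaching 16), down to 20, left to 19 — 9 moves in all.
Check: all required cells visited; 9 ≤ 9 moves.

4 -> 3 -> 2 -> 6 -> 10 -> 14 -> 15 -> 16 -> 20 -> 19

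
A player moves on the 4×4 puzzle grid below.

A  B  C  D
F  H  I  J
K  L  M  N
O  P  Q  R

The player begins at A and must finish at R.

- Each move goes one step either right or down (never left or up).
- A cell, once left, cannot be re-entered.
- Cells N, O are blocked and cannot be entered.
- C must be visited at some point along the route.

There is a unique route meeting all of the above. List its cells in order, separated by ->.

A -> B -> C -> I -> M -> Q -> R

Moves only go right or down, so the column and row indices never decrease.
Route from A: right 2 to C, down 3 to Q, right 1 to R — 6 moves in all.
Check: all required cells visited.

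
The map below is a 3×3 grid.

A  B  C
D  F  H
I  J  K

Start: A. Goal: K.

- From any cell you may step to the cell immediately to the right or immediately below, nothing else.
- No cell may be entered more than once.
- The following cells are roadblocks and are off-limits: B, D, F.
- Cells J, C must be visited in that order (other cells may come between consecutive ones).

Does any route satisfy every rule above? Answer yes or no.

no

C lies above J, so going from J to C would need an upward move — but moves only go right/down, so J cannot be visited before C.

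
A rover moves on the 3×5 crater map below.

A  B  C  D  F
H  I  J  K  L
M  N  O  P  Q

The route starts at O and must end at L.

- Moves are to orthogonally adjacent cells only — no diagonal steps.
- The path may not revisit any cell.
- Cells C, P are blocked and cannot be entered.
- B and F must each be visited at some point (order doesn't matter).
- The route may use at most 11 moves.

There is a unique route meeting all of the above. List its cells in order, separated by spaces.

O N M H A B I J K D F L

Any route must reach B and F and still end at L within 11 moves, so the order of the required stops is forced.
Route from O: 2× left (reaching M), 2× up (reaching A), right to B, down to I, 2× right (reaching K), up to D, right to F, down to L — 11 moves in all.
Check: all required cells visited; 11 ≤ 11 moves.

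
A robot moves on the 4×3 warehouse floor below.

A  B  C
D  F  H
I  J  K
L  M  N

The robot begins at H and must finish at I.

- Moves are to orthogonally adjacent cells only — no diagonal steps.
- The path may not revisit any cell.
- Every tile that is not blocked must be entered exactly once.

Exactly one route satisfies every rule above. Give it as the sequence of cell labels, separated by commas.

Need to visit all 12 open cells exactly once, starting at H and ending at I.
Cell L has only two open neighbours (I and M), so the path must pass straight through it: one of those is the cell it's entered from and the other is where it exits.
Route from H: up 1 to C, left 2 to A, down 1 to D, right 1 to F, down 1 to J, right 1 to K, down 1 to N, left 2 to L, up 1 to I — 11 moves in all.
Check: all 12 open cells covered.

H, C, B, A, D, F, J, K, N, M, L, I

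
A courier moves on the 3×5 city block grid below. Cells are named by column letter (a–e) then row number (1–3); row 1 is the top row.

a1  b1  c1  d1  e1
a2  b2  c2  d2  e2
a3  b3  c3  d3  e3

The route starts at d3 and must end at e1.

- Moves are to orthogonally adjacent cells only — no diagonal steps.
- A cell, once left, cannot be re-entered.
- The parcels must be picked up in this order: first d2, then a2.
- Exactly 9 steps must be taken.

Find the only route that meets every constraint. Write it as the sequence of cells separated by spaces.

The waypoints must appear in the order d2, a2, with no cell reused.
Route from d3: up to d2, 3× left (reaching a2), up to a1, 4× right (reaching e1) — 9 moves in all.
Check: order respected (d2 at step 1, a2 at step 4); 9 moves as required.

d3 d2 c2 b2 a2 a1 b1 c1 d1 e1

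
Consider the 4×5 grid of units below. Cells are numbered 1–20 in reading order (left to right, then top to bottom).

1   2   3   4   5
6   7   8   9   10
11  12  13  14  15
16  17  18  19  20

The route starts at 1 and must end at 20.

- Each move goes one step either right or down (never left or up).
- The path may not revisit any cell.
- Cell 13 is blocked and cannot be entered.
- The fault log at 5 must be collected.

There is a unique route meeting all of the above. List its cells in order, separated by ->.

1 -> 2 -> 3 -> 4 -> 5 -> 10 -> 15 -> 20

Moves only go right or down, so the column and row indices never decrease.
Route from 1: 4× right (reaching 5), 3× down (reaching 20) — 7 moves in all.
Check: all required cells visited.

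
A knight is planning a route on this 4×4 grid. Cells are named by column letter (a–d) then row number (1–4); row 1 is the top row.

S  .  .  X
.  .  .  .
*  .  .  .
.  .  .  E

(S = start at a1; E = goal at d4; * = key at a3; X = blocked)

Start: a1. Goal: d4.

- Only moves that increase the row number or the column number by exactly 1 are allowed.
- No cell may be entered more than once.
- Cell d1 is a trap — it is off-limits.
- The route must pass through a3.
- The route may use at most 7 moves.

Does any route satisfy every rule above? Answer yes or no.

One route that works: a1 → a2 → a3 → a4 → b4 → c4 → d4.

yes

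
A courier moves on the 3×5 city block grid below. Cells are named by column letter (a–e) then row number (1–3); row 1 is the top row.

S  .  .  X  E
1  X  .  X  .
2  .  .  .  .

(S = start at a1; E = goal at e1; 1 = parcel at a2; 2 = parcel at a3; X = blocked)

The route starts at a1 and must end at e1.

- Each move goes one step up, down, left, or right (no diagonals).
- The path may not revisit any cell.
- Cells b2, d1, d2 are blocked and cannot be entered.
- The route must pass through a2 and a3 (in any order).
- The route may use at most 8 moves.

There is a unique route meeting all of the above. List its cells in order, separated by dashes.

a1 - a2 - a3 - b3 - c3 - d3 - e3 - e2 - e1

Any route must reach a2 and a3 and still end at e1 within 8 moves, so the order of the required stops is forced.
Route from a1: down 2 to a3, right 4 to e3, up 2 to e1 — 8 moves in all.
Check: all required cells visited; 8 ≤ 8 moves.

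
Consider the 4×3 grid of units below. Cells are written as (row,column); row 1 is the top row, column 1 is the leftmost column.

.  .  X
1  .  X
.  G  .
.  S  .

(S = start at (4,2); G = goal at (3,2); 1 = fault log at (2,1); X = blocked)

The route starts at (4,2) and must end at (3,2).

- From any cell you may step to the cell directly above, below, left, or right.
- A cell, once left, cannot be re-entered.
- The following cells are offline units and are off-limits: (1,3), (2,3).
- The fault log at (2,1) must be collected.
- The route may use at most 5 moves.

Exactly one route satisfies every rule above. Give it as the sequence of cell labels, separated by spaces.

The budget equals the shortest possible length, so every move has to be on a shortest route through the required cells.
Route from (4,2): left to (4,1), 2× up (reaching (2,1)), right to (2,2), down to (3,2) — 5 moves in all.
Check: all required cells visited; 5 ≤ 5 moves.

(4,2) (4,1) (3,1) (2,1) (2,2) (3,2)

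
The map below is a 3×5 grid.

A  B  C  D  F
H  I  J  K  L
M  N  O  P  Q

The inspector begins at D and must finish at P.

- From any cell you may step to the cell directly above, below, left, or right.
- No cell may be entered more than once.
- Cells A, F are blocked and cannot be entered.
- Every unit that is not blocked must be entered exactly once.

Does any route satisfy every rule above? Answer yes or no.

One route that works: D → C → B → I → H → M → N → O → J → K → L → Q → P.

yes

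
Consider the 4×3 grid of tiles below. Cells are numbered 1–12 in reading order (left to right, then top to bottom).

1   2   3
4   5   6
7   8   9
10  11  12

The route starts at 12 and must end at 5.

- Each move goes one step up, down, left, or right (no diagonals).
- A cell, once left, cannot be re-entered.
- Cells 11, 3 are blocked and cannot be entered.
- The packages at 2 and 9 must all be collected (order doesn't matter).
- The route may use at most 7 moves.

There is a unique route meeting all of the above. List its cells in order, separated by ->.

Any route must reach 2 and 9 and still end at 5 within 7 moves, so the order of the required stops is forced.
Route from 12: up to 9, 2× left (reaching 7), 2× up (reaching 1), right to 2, down to 5 — 7 moves in all.
Check: all required cells visited; 7 ≤ 7 moves.

12 -> 9 -> 8 -> 7 -> 4 -> 1 -> 2 -> 5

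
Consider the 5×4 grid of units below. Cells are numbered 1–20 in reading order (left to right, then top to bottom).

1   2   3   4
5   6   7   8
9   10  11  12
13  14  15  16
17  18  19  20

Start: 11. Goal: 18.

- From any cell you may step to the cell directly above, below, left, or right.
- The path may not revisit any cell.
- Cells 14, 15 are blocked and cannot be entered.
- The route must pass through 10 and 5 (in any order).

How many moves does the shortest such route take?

7

Any route passes through 10 and 5 in some order between 11 and 18. Summing Manhattan distances along each leg and taking the cheapest ordering (11 → 5 → 10 → 18) gives a lower bound of 3 + 2 + 2 = 7 moves.
A route of 7 moves achieves this: 11 → 10 → 6 → 5 → 9 → 13 → 17 → 18.
Since 7 matches the lower bound, it is optimal.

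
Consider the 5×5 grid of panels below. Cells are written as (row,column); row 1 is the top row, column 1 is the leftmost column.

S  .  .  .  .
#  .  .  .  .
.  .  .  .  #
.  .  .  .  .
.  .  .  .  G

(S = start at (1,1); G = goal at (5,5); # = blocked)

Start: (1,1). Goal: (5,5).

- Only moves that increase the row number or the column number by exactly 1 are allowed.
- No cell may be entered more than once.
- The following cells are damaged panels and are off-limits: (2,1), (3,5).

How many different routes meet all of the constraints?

25

A right/down-only route from (1,1) to (5,5) makes exactly 4 down-moves and 4 right-moves in some order.
With no other constraints that would be C(8,4) = 70 routes.
Subtract routes through each blocked cell (inclusion–exclusion for overlaps): − through (2,1): 35 − through (3,5): 15 + through (2,1)&(3,5): 5 → 25.
That gives 25 routes.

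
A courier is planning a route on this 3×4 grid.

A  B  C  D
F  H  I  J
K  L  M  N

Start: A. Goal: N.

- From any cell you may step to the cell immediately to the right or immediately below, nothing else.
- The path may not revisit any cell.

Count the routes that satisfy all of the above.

A right/down-only route from A to N makes exactly 2 down-moves and 3 right-moves in some order.
With no other constraints that would be C(5,2) = 10 routes.
That gives 10 routes.

10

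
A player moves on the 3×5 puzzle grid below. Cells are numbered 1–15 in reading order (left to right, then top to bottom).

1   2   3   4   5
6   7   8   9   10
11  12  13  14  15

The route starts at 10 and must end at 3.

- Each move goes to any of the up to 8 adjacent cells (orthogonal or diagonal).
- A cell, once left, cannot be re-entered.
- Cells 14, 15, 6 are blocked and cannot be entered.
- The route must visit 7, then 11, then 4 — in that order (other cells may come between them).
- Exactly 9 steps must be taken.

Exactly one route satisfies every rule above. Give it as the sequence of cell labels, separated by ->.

The waypoints must appear in the order 7, 11, 4, with no cell reused.
Route from 10: up 1 to 5, down-left 2 to 13, up-left 1 to 7, down-left 1 to 11, right 1 to 12, up-right 2 to 4, left 1 to 3 — 9 moves in all.
Check: order respected (7 at step 4, 11 at step 5, 4 at step 8); 9 moves as required.

10 -> 5 -> 9 -> 13 -> 7 -> 11 -> 12 -> 8 -> 4 -> 3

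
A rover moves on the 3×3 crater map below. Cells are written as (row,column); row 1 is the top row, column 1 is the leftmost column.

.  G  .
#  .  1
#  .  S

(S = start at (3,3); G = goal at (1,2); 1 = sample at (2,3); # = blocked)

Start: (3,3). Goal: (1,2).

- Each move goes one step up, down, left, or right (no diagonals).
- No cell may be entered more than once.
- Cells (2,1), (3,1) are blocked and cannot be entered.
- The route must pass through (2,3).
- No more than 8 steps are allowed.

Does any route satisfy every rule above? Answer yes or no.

yes

One route that works: (3,3) → (2,3) → (1,3) → (1,2).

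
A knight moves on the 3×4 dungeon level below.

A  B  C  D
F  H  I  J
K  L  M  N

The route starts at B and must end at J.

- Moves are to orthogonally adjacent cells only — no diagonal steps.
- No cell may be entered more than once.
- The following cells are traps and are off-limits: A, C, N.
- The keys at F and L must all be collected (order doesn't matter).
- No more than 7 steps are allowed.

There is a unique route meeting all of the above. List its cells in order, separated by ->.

The 7-move cap with required stops at F, L leaves no slack for detours.
Route from B: down to H, left to F, down to K, 2× right (reaching M), up to I, right to J — 7 moves in all.
Check: all required cells visited; 7 ≤ 7 moves.

B -> H -> F -> K -> L -> M -> I -> J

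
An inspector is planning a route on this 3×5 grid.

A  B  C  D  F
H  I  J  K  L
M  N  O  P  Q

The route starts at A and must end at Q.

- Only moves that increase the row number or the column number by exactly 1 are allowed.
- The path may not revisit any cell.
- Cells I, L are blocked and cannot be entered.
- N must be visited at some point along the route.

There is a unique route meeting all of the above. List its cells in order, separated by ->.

A -> H -> M -> N -> O -> P -> Q

Moves only go right or down, so the column and row indices never decrease.
Route from A: down 2 to M, right 4 to Q — 6 moves in all.
Check: all required cells visited.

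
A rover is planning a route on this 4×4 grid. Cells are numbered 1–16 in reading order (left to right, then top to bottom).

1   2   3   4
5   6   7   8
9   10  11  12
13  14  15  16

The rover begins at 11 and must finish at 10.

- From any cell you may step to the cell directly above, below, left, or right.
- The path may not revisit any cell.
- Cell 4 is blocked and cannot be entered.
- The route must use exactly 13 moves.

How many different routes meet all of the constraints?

5

Need simple routes of exactly 13 moves from 11 to 10 (Manhattan distance 1, so 6 moves are spent on a detour and 6 undoing it).
Enumerating: 11 7 8 12 16 15 14 13 9 5 1 2 6 10 | 11 15 16 12 8 7 3 2 6 5 9 13 14 10 | 11 15 16 12 8 7 3 2 1 5 9 13 14 10 | 11 15 16 12 8 7 6 2 1 5 9 13 14 10 | 11 12 16 15 14 13 9 5 1 2 3 7 6 10.
That gives 5 routes.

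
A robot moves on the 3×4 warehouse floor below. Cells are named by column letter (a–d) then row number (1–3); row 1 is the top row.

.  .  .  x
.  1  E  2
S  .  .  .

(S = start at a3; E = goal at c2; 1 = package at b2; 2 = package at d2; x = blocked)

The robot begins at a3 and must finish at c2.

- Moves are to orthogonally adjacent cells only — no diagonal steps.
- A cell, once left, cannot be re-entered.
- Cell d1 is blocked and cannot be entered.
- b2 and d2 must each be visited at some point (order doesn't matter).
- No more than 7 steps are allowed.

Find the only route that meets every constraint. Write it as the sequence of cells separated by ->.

a3 -> a2 -> b2 -> b3 -> c3 -> d3 -> d2 -> c2

The budget equals the shortest possible length, so every move has to be on a shortest route through the required cells.
Route from a3: up 1 to a2, right 1 to b2, down 1 to b3, right 2 to d3, up 1 to d2, left 1 to c2 — 7 moves in all.
Check: all required cells visited; 7 ≤ 7 moves.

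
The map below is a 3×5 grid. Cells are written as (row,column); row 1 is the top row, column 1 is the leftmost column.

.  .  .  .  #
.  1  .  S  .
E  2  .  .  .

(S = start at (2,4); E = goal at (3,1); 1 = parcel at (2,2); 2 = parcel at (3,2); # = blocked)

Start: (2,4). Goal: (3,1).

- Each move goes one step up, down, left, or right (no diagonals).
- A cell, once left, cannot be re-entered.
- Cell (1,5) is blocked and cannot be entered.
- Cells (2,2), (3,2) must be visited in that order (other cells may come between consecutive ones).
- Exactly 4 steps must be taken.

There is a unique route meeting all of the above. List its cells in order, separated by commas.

The waypoints must appear in the order (2,2), (3,2), with no cell reused.
Route from (2,4): 2× left (reaching (2,2)), down to (3,2), left to (3,1) — 4 moves in all.
Check: order respected (1 at step 2, 2 at step 3); 4 moves as required.

(2,4), (2,3), (2,2), (3,2), (3,1)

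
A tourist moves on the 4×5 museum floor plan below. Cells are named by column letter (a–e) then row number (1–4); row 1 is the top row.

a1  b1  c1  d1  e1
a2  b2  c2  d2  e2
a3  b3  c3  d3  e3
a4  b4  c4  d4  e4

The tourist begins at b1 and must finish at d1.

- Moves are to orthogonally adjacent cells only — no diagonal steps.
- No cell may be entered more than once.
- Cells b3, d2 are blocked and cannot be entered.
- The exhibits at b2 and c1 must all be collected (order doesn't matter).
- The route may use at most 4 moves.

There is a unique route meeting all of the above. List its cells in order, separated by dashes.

Any route must reach b2 and c1 and still end at d1 within 4 moves, so the order of the required stops is forced.
Route from b1: down 1 to b2, right 1 to c2, up 1 to c1, right 1 to d1 — 4 moves in all.
Check: all required cells visited; 4 ≤ 4 moves.

b1 - b2 - c2 - c1 - d1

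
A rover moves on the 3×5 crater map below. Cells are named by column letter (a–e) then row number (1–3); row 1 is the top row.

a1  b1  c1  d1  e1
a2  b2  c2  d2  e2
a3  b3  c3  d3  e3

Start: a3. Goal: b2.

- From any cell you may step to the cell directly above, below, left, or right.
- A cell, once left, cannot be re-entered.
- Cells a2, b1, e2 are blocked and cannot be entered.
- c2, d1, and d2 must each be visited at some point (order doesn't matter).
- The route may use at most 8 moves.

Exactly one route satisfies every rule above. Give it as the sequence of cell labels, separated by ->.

a3 -> b3 -> c3 -> d3 -> d2 -> d1 -> c1 -> c2 -> b2

The budget equals the shortest possible length, so every move has to be on a shortest route through the required cells.
Route from a3: 3× right (reaching d3), 2× up (reaching d1), left to c1, down to c2, left to b2 — 8 moves in all.
Check: all required cells visited; 8 ≤ 8 moves.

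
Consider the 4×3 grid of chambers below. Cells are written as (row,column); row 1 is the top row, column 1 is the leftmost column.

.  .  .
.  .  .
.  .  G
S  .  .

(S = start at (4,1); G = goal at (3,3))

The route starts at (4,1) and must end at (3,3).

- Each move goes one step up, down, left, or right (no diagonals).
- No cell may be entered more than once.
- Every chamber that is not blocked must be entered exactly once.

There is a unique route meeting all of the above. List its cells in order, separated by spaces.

Need to visit all 12 open cells exactly once, starting at (4,1) and ending at (3,3).
Cell (4,3) has only two open neighbours ((3,3) and (4,2)), so the path must pass straight through it: one of those is the cell it's entered from and the other is where it exits.
Route from (4,1): up 3 to (1,1), right 2 to (1,3), down 1 to (2,3), left 1 to (2,2), down 2 to (4,2), right 1 to (4,3), up 1 to (3,3) — 11 moves in all.
Check: all 12 open cells covered.

(4,1) (3,1) (2,1) (1,1) (1,2) (1,3) (2,3) (2,2) (3,2) (4,2) (4,3) (3,3)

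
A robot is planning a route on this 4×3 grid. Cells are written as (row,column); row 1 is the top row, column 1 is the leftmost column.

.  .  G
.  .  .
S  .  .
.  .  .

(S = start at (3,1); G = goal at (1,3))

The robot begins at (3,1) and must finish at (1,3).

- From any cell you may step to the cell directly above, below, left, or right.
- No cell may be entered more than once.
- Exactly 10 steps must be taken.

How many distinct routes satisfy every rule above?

Need simple routes of exactly 10 moves from (3,1) to (1,3) (Manhattan distance 4, so 3 moves are spent on a detour and 3 undoing it).
Enumerating: (3,1) (2,1) (1,1) (1,2) (2,2) (3,2) (4,2) (4,3) (3,3) (2,3) (1,3) | (3,1) (4,1) (4,2) (3,2) (3,3) (2,3) (2,2) (2,1) (1,1) (1,2) (1,3) | (3,1) (4,1) (4,2) (4,3) (3,3) (2,3) (2,2) (2,1) (1,1) (1,2) (1,3) | (3,1) (4,1) (4,2) (4,3) (3,3) (3,2) (2,2) (2,1) (1,1) (1,2) (1,3) | (3,1) (3,2) (4,2) (4,3) (3,3) (2,3) (2,2) (2,1) (1,1) (1,2) (1,3).
That gives 5 routes.

5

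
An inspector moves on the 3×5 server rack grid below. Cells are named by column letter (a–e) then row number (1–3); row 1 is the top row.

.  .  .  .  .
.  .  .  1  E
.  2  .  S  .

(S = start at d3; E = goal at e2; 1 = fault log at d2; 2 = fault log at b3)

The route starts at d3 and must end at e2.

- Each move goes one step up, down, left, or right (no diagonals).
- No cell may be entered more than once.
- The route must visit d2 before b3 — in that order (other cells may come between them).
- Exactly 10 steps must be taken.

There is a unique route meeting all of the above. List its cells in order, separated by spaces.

d3 d2 c2 c3 b3 b2 b1 c1 d1 e1 e2

The waypoints must appear in the order d2, b3, with no cell reused.
Route from d3: up to d2, left to c2, down to c3, left to b3, 2× up (reaching b1), 3× right (reaching e1), down to e2 — 10 moves in all.
Check: order respected (1 at step 1, 2 at step 4); 10 moves as required.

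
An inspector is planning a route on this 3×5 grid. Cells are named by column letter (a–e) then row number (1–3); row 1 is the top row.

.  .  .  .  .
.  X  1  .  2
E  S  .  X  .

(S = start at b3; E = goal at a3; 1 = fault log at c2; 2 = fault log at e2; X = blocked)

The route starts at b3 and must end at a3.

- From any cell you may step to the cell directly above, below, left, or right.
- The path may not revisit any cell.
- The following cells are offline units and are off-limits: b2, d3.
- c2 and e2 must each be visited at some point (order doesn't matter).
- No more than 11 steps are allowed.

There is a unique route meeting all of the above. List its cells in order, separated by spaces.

The 11-move cap with required stops at c2, e2 leaves no slack for detours.
Route from b3: right 1 to c3, up 1 to c2, right 2 to e2, up 1 to e1, left 4 to a1, down 2 to a3 — 11 moves in all.
Check: all required cells visited; 11 ≤ 11 moves.

b3 c3 c2 d2 e2 e1 d1 c1 b1 a1 a2 a3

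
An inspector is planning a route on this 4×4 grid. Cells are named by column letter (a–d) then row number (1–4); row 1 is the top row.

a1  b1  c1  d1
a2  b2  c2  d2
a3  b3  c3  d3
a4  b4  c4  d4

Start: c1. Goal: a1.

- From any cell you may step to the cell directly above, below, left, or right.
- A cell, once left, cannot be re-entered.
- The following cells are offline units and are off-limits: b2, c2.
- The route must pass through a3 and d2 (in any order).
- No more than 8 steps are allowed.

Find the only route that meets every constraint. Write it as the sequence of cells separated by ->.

The 8-move cap with required stops at a3, d2 leaves no slack for detours.
Route from c1: right to d1, 2× down (reaching d3), 3× left (reaching a3), 2× up (reaching a1) — 8 moves in all.
Check: all required cells visited; 8 ≤ 8 moves.

c1 -> d1 -> d2 -> d3 -> c3 -> b3 -> a3 -> a2 -> a1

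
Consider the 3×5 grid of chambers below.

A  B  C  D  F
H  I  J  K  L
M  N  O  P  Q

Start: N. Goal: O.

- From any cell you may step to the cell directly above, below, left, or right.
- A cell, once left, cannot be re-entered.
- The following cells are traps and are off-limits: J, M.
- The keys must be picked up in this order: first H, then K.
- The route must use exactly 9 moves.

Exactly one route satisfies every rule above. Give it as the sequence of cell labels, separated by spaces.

N I H A B C D K P O

The waypoints must appear in the order H, K, with no cell reused.
Route from N: up to I, left to H, up to A, 3× right (reaching D), 2× down (reaching P), left to O — 9 moves in all.
Check: order respected (H at step 2, K at step 7); 9 moves as required.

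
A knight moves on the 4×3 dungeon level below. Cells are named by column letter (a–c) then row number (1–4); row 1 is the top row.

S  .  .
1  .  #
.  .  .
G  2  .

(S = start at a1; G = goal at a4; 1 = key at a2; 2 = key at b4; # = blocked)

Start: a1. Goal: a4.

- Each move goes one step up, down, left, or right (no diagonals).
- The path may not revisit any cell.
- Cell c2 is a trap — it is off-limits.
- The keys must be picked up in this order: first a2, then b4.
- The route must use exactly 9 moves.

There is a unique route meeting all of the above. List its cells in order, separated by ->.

a1 -> b1 -> b2 -> a2 -> a3 -> b3 -> c3 -> c4 -> b4 -> a4

The waypoints must appear in the order a2, b4, with no cell reused.
Route from a1: right to b1, down to b2, left to a2, down to a3, 2× right (reaching c3), down to c4, 2× left (reaching a4) — 9 moves in all.
Check: order respected (1 at step 3, 2 at step 8); 9 moves as required.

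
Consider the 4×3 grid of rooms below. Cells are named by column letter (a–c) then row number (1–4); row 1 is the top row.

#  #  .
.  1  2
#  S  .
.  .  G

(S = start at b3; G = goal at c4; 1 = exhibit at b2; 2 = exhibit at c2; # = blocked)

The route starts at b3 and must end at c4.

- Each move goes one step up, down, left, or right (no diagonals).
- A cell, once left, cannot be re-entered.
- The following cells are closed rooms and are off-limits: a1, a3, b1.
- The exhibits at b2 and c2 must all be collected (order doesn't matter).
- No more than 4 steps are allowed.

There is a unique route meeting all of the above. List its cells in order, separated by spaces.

The budget equals the shortest possible length, so every move has to be on a shortest route through the required cells.
Route from b3: up to b2, right to c2, 2× down (reaching c4) — 4 moves in all.
Check: all required cells visited; 4 ≤ 4 moves.

b3 b2 c2 c3 c4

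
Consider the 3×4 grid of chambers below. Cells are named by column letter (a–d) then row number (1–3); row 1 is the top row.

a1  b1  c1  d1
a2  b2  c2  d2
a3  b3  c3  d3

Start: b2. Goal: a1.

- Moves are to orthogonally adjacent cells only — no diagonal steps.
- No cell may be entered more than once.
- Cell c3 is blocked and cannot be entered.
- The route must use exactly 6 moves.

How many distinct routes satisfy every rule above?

Need simple routes of exactly 6 moves from b2 to a1 (Manhattan distance 2, so 2 moves are spent on a detour and 2 undoing it).
Enumerating: b2 c2 d2 d1 c1 b1 a1.
That gives 1 route.

1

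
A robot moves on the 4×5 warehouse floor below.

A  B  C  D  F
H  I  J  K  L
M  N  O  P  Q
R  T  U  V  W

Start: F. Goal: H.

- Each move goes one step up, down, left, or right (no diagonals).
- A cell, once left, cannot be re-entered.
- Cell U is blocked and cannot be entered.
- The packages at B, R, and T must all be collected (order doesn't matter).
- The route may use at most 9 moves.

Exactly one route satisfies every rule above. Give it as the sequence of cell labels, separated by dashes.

F - D - C - B - I - N - T - R - M - H

Any route must reach B, R, and T and still end at H within 9 moves, so the order of the required stops is forced.
Route from F: 3× left (reaching B), 3× down (reaching T), left to R, 2× up (reaching H) — 9 moves in all.
Check: all required cells visited; 9 ≤ 9 moves.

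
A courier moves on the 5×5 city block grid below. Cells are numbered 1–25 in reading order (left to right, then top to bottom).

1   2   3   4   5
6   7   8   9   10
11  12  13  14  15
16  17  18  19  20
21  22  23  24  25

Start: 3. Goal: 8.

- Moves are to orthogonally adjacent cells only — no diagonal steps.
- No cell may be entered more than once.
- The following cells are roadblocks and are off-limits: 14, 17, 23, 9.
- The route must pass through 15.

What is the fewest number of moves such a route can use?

Any route passes through 15 somewhere between 3 and 8. Summing Manhattan distances along the two legs (3 → 15 → 8) gives a lower bound of 4 + 3 = 7 moves.
That bound ignores the blocked cells. Measuring each leg by the fewest moves that actually steer around them (3→15: 4; 15→8: 5) raises the lower bound to 9.
A route of 9 moves exists: 3 → 4 → 5 → 10 → 15 → 20 → 19 → 18 → 13 → 8.
Since 9 matches that lower bound, it is optimal.

9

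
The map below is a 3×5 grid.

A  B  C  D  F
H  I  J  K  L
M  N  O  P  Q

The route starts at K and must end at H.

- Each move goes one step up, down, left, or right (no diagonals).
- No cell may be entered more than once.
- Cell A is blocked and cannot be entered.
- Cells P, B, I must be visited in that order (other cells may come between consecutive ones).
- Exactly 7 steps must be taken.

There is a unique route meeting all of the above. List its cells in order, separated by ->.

K -> P -> O -> J -> C -> B -> I -> H

The waypoints must appear in the order P, B, I, with no cell reused.
Route from K: down 1 to P, left 1 to O, up 2 to C, left 1 to B, down 1 to I, left 1 to H — 7 moves in all.
Check: order respected (P at step 1, B at step 5, I at step 6); 7 moves as required.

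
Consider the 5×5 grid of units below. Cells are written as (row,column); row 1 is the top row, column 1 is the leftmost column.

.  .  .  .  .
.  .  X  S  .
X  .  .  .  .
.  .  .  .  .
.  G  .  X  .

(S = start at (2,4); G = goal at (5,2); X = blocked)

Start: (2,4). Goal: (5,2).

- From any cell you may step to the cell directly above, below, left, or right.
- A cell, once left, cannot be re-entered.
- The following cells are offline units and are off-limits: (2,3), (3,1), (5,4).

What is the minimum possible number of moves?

The Manhattan distance from (2,4) to (5,2) is |2−5| + |4−2| = 5, so at least 5 moves are needed.
A route of 5 moves achieves this: (2,4) → (3,4) → (4,4) → (4,3) → (5,3) → (5,2).
Since 5 matches the lower bound, it is optimal.

5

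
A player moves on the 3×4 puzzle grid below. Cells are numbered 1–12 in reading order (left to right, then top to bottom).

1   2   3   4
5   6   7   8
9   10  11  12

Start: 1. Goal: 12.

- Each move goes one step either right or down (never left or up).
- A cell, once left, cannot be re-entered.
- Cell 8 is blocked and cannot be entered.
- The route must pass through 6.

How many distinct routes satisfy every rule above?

A right/down-only route from 1 to 12 makes exactly 2 down-moves and 3 right-moves in some order.
With no other constraints that would be C(5,2) = 10 routes.
Split at 6 and multiply the segment counts (each segment already excludes blocked cells): 1→6: 2; 6→12: 2; product = 4.
That gives 4 routes.

4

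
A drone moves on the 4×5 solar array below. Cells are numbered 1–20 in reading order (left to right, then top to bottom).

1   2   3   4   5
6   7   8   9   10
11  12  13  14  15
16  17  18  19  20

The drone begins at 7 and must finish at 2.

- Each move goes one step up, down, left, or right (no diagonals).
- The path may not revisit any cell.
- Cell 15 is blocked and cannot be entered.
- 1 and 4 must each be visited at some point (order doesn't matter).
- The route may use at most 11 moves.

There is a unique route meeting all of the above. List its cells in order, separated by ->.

7 -> 8 -> 3 -> 4 -> 9 -> 14 -> 13 -> 12 -> 11 -> 6 -> 1 -> 2

The budget equals the shortest possible length, so every move has to be on a shortest route through the required cells.
Route from 7: right to 8, up to 3, right to 4, 2× down (reaching 14), 3× left (reaching 11), 2× up (reaching 1), right to 2 — 11 moves in all.
Check: all required cells visited; 11 ≤ 11 moves.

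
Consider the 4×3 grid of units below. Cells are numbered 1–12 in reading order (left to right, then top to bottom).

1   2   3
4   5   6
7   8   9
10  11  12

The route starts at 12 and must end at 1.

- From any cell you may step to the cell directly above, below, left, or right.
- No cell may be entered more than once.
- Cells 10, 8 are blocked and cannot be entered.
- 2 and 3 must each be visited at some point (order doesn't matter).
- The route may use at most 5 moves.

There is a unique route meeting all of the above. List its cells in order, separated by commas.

12, 9, 6, 3, 2, 1

The 5-move cap with required stops at 2, 3 leaves no slack for detours.
Route from 12: 3× up (reaching 3), 2× left (reaching 1) — 5 moves in all.
Check: all required cells visited; 5 ≤ 5 moves.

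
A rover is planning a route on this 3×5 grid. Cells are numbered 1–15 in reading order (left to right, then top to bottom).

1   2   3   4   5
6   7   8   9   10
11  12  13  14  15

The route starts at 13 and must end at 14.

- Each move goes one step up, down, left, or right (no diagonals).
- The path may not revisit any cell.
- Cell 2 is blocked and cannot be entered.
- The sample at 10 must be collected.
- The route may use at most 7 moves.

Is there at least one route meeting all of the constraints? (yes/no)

One route that works: 13 → 8 → 9 → 10 → 15 → 14.

yes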